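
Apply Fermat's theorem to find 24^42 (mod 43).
By Fermat's Little Theorem, 24^{42} ≡ 1 (mod 43) since 43 is prime and gcd(24, 43) = 1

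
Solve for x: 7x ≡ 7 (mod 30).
1

Since gcd(7, 30) = 1 divides 7, a solution exists.
Multiply both sides by the inverse of 7 mod 30:
  7^(-1) mod 30 = 13
  x ≡ 13 × 7 ≡ 91 ≡ 1 (mod 30)
Verification: 7 × 1 = 7 = 0 × 30 + 7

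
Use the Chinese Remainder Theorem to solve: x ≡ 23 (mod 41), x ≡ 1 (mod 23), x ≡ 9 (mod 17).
1335

Using the Chinese Remainder Theorem:
M = product of moduli = 16031
For equation 1: M_1 = 391, 391 ≡ 22 (mod 41), inverse of 391 mod 41 is 28 (check: 22 × 28 = 616 ≡ 1 (mod 41))
For equation 2: M_2 = 697, 697 ≡ 7 (mod 23), inverse of 697 mod 23 is 10 (check: 7 × 10 = 70 ≡ 1 (mod 23))
For equation 3: M_3 = 943, 943 ≡ 8 (mod 17), inverse of 943 mod 17 is 15 (check: 8 × 15 = 120 ≡ 1 (mod 17))
Combine: x ≡ Σ r_i×M_i×(M_i⁻¹ mod m_i) = 23×391×28 + 1×697×10 + 9×943×15 = 251804 + 6970 + 127305 = 386079
386079 mod 16031 = 1335
x ≡ 1335 (mod 16031)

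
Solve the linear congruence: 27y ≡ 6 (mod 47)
42

Since gcd(27, 47) = 1 divides 6, a solution exists.
Multiply both sides by the inverse of 27 mod 47:
  27^(-1) mod 47 = 7
  x ≡ 7 × 6 ≡ 42 ≡ 42 (mod 47)
Verification: 27 × 42 = 1134 = 24 × 47 + 6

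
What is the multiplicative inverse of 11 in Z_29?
8

Using Extended Euclidean Algorithm:
gcd(11, 29) = 1
Bezout coefficients: 11 × 8 + 29 × -3 = 1
So 11 × 8 ≡ 1 (mod 29)
The inverse is 8 mod 29 = 8
Verification: 11 × 8 = 88 = 3 × 29 + 1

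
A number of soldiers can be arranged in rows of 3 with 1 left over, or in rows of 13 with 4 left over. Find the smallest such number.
M = 3 × 13 = 39. M₁ = 13, y₁ ≡ 1 (mod 3). M₂ = 3, y₂ ≡ 9 (mod 13). k = 1×13×1 + 4×3×9 ≡ 4 (mod 39). The smallest positive such number is 4.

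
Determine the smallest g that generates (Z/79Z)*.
3

A primitive root g modulo p has order p-1 = 78
Prime divisors of 78: [2, 3, 13]
g is a primitive root iff g^(78/q) ≢ 1 (mod 79) for each prime divisor q
Testing small values:
  g = 2: 2^39 ≡ 1, 2^26 ≡ 23, 2^6 ≡ 64 (mod 79) → 2^39 ≡ 1, not primitive root
  g = 3: 3^39 ≡ 78, 3^26 ≡ 23, 3^6 ≡ 18 (mod 79) → none is 1, primitive root!
The smallest primitive root is 3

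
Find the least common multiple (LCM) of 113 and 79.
8927

First find GCD(113, 79) using the Euclidean algorithm:
113 = 1 × 79 + 34
79 = 2 × 34 + 11
34 = 3 × 11 + 1
11 = 11 × 1 + 0
GCD(113, 79) = 1

LCM formula: LCM(a, b) = (a × b) / GCD(a, b)
LCM(113, 79) = (113 × 79) / 1
LCM(113, 79) = 8927 / 1
LCM(113, 79) = 8927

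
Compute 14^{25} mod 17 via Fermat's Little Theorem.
3

By Fermat's Little Theorem, a^(p-1) ≡ 1 (mod p) for prime p and gcd(a, p) = 1
Here p = 17, so 14^16 ≡ 1 (mod 17)
We can reduce the exponent: 25 mod 16 = 9
So 14^25 ≡ 14^9 (mod 17)
Computing: 14^9 mod 17 = 3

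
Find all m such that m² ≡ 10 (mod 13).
The square roots of 10 mod 13 are 7 and 6. Verify: 7² = 49 ≡ 10 (mod 13)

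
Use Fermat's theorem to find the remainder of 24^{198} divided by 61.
52

By Fermat's Little Theorem, a^(p-1) ≡ 1 (mod p) for prime p and gcd(a, p) = 1
Here p = 61, so 24^60 ≡ 1 (mod 61)
We can reduce the exponent: 198 mod 60 = 18
So 24^198 ≡ 24^18 (mod 61)
Computing: 24^18 mod 61 = 52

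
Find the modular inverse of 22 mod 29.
22^(-1) ≡ 4 (mod 29). Verification: 22 × 4 = 88 ≡ 1 (mod 29)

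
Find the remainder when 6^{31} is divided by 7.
By Fermat: 6^{6} ≡ 1 (mod 7). 31 = 5×6 + 1. So 6^{31} ≡ 6^{1} ≡ 6 (mod 7)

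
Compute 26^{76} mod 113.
7

Using successive squaring:
Binary expansion of 76: 1001100
Powers of 26 mod 113 (each is the square of the previous):
  26^1 ≡ 26 (mod 113)
  26^2 ≡ 26² = 676 ≡ 111 (mod 113)
  26^4 ≡ 111² = 12321 ≡ 4 (mod 113)
  26^8 ≡ 4² = 16 ≡ 16 (mod 113)
  26^16 ≡ 16² = 256 ≡ 30 (mod 113)
  26^32 ≡ 30² = 900 ≡ 109 (mod 113)
  26^64 ≡ 109² = 11881 ≡ 16 (mod 113)
76 = 64 + 8 + 4, so 26^76 = 26^64 × 26^8 × 26^4 ≡ 16 × 16 × 4 (mod 113)
Multiplying step by step:
  16 × 16 = 256 ≡ 30 (mod 113)
  30 × 4 = 120 ≡ 7 (mod 113)
Result: 26^76 ≡ 7 (mod 113)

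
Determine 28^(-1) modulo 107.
28^(-1) ≡ 65 (mod 107). Verification: 28 × 65 = 1820 ≡ 1 (mod 107)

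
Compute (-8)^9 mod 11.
(-8) ≡ 3 (mod 11). 9 = 8 + 1 (binary 1001). Repeated squaring mod 11: 3^1 ≡ 3; 3^2 ≡ 3² = 9 ≡ 9; 3^4 ≡ 9² = 81 ≡ 4; 3^8 ≡ 4² = 16 ≡ 5. Multiply: (-8)^9 ≡ 3^8 × 3^1 ≡ 5 × 3 (mod 11): 5 × 3 = 15 ≡ 4. So (-8)^9 ≡ 4 (mod 11).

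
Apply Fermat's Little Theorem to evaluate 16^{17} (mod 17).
16

By Fermat's Little Theorem, a^(p-1) ≡ 1 (mod p) for prime p and gcd(a, p) = 1
Here p = 17, so 16^16 ≡ 1 (mod 17)
We can reduce the exponent: 17 mod 16 = 1
So 16^17 ≡ 16^1 (mod 17)
Computing: 16^1 mod 17 = 16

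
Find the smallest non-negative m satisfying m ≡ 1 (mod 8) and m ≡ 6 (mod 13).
M = 8 × 13 = 104. M₁ = 13, y₁ ≡ 5 (mod 8). M₂ = 8, y₂ ≡ 5 (mod 13). m = 1×13×5 + 6×8×5 ≡ 97 (mod 104)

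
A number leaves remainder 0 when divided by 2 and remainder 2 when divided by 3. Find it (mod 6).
M = 2 × 3 = 6. M₁ = 3, y₁ ≡ 1 (mod 2). M₂ = 2, y₂ ≡ 2 (mod 3). y = 0×3×1 + 2×2×2 ≡ 2 (mod 6)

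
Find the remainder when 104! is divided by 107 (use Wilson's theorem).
(106)! = (104)! × (105) × (106) ≡ -1 (mod 107). So (104)! ≡ -1 × [(106)(105)]^(-1) ≡ 53 (mod 107)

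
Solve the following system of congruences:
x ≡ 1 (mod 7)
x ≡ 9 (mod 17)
43

Using the Chinese Remainder Theorem:
M = product of moduli = 119
For equation 1: M_1 = 17, 17 ≡ 3 (mod 7), inverse of 17 mod 7 is 5 (check: 3 × 5 = 15 ≡ 1 (mod 7))
For equation 2: M_2 = 7, 7 ≡ 7 (mod 17), inverse of 7 mod 17 is 5 (check: 7 × 5 = 35 ≡ 1 (mod 17))
Combine: x ≡ Σ r_i×M_i×(M_i⁻¹ mod m_i) = 1×17×5 + 9×7×5 = 85 + 315 = 400
400 mod 119 = 43
x ≡ 43 (mod 119)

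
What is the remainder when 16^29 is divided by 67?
Using repeated squaring. 29 = 16 + 8 + 4 + 1 (binary 11101). Repeated squaring mod 67: 16^1 ≡ 16; 16^2 ≡ 16² = 256 ≡ 55; 16^4 ≡ 55² = 3025 ≡ 10; 16^8 ≡ 10² = 100 ≡ 33; 16^16 ≡ 33² = 1089 ≡ 17. Multiply: 16^29 = 16^16 × 16^8 × 16^4 × 16^1 ≡ 17 × 33 × 10 × 16 (mod 67): 17 × 33 = 561 ≡ 25; 25 × 10 = 250 ≡ 49; 49 × 16 = 784 ≡ 47. So 16^29 ≡ 47 (mod 67).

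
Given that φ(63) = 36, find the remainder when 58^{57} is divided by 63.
By Euler: 58^{36} ≡ 1 (mod 63) since gcd(58, 63) = 1. 57 = 1×36 + 21. So 58^{57} ≡ 58^{21} ≡ 1 (mod 63)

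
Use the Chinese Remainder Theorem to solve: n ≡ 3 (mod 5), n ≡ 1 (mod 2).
3

Using the Chinese Remainder Theorem:
M = product of moduli = 10
For equation 1: M_1 = 2, 2 ≡ 2 (mod 5), inverse of 2 mod 5 is 3 (check: 2 × 3 = 6 ≡ 1 (mod 5))
For equation 2: M_2 = 5, 5 ≡ 1 (mod 2), inverse of 5 mod 2 is 1 (check: 1 × 1 = 1 ≡ 1 (mod 2))
Combine: n ≡ Σ r_i×M_i×(M_i⁻¹ mod m_i) = 3×2×3 + 1×5×1 = 18 + 5 = 23
23 mod 10 = 3
n ≡ 3 (mod 10)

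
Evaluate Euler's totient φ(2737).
2112

Prime factorization: 2737 = 7 × 17 × 23
Using the formula φ(n) = n × Π(1 - 1/p) for each prime factor p:
φ(2737) = 2737 × (1 - 1/7) × (1 - 1/17) × (1 - 1/23)
φ(2737) = 2112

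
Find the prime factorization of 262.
2 × 131

Divide by primes starting from smallest:
262 ÷ 2 = 131
131 ÷ 131 = 1

262 = 2 × 131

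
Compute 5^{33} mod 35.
20

Using successive squaring:
Binary expansion of 33: 100001
Powers of 5 mod 35 (each is the square of the previous):
  5^1 ≡ 5 (mod 35)
  5^2 ≡ 5² = 25 ≡ 25 (mod 35)
  5^4 ≡ 25² = 625 ≡ 30 (mod 35)
  5^8 ≡ 30² = 900 ≡ 25 (mod 35)
  5^16 ≡ 25² = 625 ≡ 30 (mod 35)
  5^32 ≡ 30² = 900 ≡ 25 (mod 35)
33 = 32 + 1, so 5^33 = 5^32 × 5^1 ≡ 25 × 5 (mod 35)
Multiplying step by step:
  25 × 5 = 125 ≡ 20 (mod 35)
Result: 5^33 ≡ 20 (mod 35)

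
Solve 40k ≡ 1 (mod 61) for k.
40^(-1) ≡ 29 (mod 61). Verification: 40 × 29 = 1160 ≡ 1 (mod 61)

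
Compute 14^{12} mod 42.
28

Using successive squaring:
Binary expansion of 12: 1100
Powers of 14 mod 42 (each is the square of the previous):
  14^1 ≡ 14 (mod 42)
  14^2 ≡ 14² = 196 ≡ 28 (mod 42)
  14^4 ≡ 28² = 784 ≡ 28 (mod 42)
  14^8 ≡ 28² = 784 ≡ 28 (mod 42)
12 = 8 + 4, so 14^12 = 14^8 × 14^4 ≡ 28 × 28 (mod 42)
Multiplying step by step:
  28 × 28 = 784 ≡ 28 (mod 42)
Result: 14^12 ≡ 28 (mod 42)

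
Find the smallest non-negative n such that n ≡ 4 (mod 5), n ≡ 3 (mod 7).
24

Using the Chinese Remainder Theorem:
M = product of moduli = 35
For equation 1: M_1 = 7, 7 ≡ 2 (mod 5), inverse of 7 mod 5 is 3 (check: 2 × 3 = 6 ≡ 1 (mod 5))
For equation 2: M_2 = 5, 5 ≡ 5 (mod 7), inverse of 5 mod 7 is 3 (check: 5 × 3 = 15 ≡ 1 (mod 7))
Combine: n ≡ Σ r_i×M_i×(M_i⁻¹ mod m_i) = 4×7×3 + 3×5×3 = 84 + 45 = 129
129 mod 35 = 24
n ≡ 24 (mod 35)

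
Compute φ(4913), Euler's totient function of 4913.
4624

Prime factorization: 4913 = 17^3
Using the formula φ(n) = n × Π(1 - 1/p) for each prime factor p:
φ(4913) = 4913 × (1 - 1/17)
φ(4913) = 4624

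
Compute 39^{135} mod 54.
27

Using successive squaring:
Binary expansion of 135: 10000111
Powers of 39 mod 54 (each is the square of the previous):
  39^1 ≡ 39 (mod 54)
  39^2 ≡ 39² = 1521 ≡ 9 (mod 54)
  39^4 ≡ 9² = 81 ≡ 27 (mod 54)
  39^8 ≡ 27² = 729 ≡ 27 (mod 54)
  39^16 ≡ 27² = 729 ≡ 27 (mod 54)
  39^32 ≡ 27² = 729 ≡ 27 (mod 54)
  39^64 ≡ 27² = 729 ≡ 27 (mod 54)
  39^128 ≡ 27² = 729 ≡ 27 (mod 54)
135 = 128 + 4 + 2 + 1, so 39^135 = 39^128 × 39^4 × 39^2 × 39^1 ≡ 27 × 27 × 9 × 39 (mod 54)
Multiplying step by step:
  27 × 27 = 729 ≡ 27 (mod 54)
  27 × 9 = 243 ≡ 27 (mod 54)
  27 × 39 = 1053 ≡ 27 (mod 54)
Result: 39^135 ≡ 27 (mod 54)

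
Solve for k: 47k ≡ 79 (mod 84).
41

Since gcd(47, 84) = 1 divides 79, a solution exists.
Multiply both sides by the inverse of 47 mod 84:
  47^(-1) mod 84 = 59
  x ≡ 59 × 79 ≡ 4661 ≡ 41 (mod 84)
Verification: 47 × 41 = 1927 = 22 × 84 + 79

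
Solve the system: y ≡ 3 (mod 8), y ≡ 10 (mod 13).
M = 8 × 13 = 104. M₁ = 13, y₁ ≡ 5 (mod 8). M₂ = 8, y₂ ≡ 5 (mod 13). y = 3×13×5 + 10×8×5 ≡ 75 (mod 104)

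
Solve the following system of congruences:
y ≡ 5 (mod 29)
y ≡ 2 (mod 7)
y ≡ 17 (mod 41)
2354

Using the Chinese Remainder Theorem:
M = product of moduli = 8323
For equation 1: M_1 = 287, 287 ≡ 26 (mod 29), inverse of 287 mod 29 is 19 (check: 26 × 19 = 494 ≡ 1 (mod 29))
For equation 2: M_2 = 1189, 1189 ≡ 6 (mod 7), inverse of 1189 mod 7 is 6 (check: 6 × 6 = 36 ≡ 1 (mod 7))
For equation 3: M_3 = 203, 203 ≡ 39 (mod 41), inverse of 203 mod 41 is 20 (check: 39 × 20 = 780 ≡ 1 (mod 41))
Combine: y ≡ Σ r_i×M_i×(M_i⁻¹ mod m_i) = 5×287×19 + 2×1189×6 + 17×203×20 = 27265 + 14268 + 69020 = 110553
110553 mod 8323 = 2354
y ≡ 2354 (mod 8323)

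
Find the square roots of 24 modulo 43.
The square roots of 24 mod 43 are 14 and 29. Verify: 14² = 196 ≡ 24 (mod 43)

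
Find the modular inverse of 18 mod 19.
18^(-1) ≡ 18 (mod 19). Verification: 18 × 18 = 324 ≡ 1 (mod 19)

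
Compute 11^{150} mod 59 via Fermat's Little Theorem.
19

By Fermat's Little Theorem, a^(p-1) ≡ 1 (mod p) for prime p and gcd(a, p) = 1
Here p = 59, so 11^58 ≡ 1 (mod 59)
We can reduce the exponent: 150 mod 58 = 34
So 11^150 ≡ 11^34 (mod 59)
Computing: 11^34 mod 59 = 19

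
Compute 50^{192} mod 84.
64

Using successive squaring:
Binary expansion of 192: 11000000
Powers of 50 mod 84 (each is the square of the previous):
  50^1 ≡ 50 (mod 84)
  50^2 ≡ 50² = 2500 ≡ 64 (mod 84)
  50^4 ≡ 64² = 4096 ≡ 64 (mod 84)
  50^8 ≡ 64² = 4096 ≡ 64 (mod 84)
  50^16 ≡ 64² = 4096 ≡ 64 (mod 84)
  50^32 ≡ 64² = 4096 ≡ 64 (mod 84)
  50^64 ≡ 64² = 4096 ≡ 64 (mod 84)
  50^128 ≡ 64² = 4096 ≡ 64 (mod 84)
192 = 128 + 64, so 50^192 = 50^128 × 50^64 ≡ 64 × 64 (mod 84)
Multiplying step by step:
  64 × 64 = 4096 ≡ 64 (mod 84)
Result: 50^192 ≡ 64 (mod 84)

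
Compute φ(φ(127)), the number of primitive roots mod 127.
Number of primitive roots mod 127 = φ(126) = 36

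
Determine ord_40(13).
Powers of 13 mod 40: 13^1≡13, 13^2≡9, 13^3≡37, 13^4≡1. Order = 4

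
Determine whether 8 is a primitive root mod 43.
p - 1 = 42 has prime divisors 2, 3, 7. Check 8^(42/q) mod 43 for each: 8^(42/2) = 8^21 ≡ 42, 8^(42/3) = 8^14 ≡ 1, 8^(42/7) = 8^6 ≡ 16 (mod 43). Since 8^14 ≡ 1 (mod 43), the order of 8 divides 14 (in fact the order is 14) ≠ 42, so it is not a primitive root.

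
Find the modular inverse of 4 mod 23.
4^(-1) ≡ 6 (mod 23). Verification: 4 × 6 = 24 ≡ 1 (mod 23)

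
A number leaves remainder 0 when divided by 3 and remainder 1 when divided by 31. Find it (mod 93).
M = 3 × 31 = 93. M₁ = 31, y₁ ≡ 1 (mod 3). M₂ = 3, y₂ ≡ 21 (mod 31). k = 0×31×1 + 1×3×21 ≡ 63 (mod 93)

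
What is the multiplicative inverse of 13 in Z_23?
16

Using Extended Euclidean Algorithm:
gcd(13, 23) = 1
Bezout coefficients: 13 × -7 + 23 × 4 = 1
So 13 × -7 ≡ 1 (mod 23)
The inverse is -7 mod 23 = 16
Verification: 13 × 16 = 208 = 9 × 23 + 1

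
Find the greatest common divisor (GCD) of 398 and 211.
1

Using the Euclidean algorithm:
398 = 1 × 211 + 187
211 = 1 × 187 + 24
187 = 7 × 24 + 19
24 = 1 × 19 + 5
19 = 3 × 5 + 4
5 = 1 × 4 + 1
4 = 4 × 1 + 0

GCD(398, 211) = 1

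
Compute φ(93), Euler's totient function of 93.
60

Prime factorization: 93 = 3 × 31
Using the formula φ(n) = n × Π(1 - 1/p) for each prime factor p:
φ(93) = 93 × (1 - 1/3) × (1 - 1/31)
φ(93) = 60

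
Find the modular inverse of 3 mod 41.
3^(-1) ≡ 14 (mod 41). Verification: 3 × 14 = 42 ≡ 1 (mod 41)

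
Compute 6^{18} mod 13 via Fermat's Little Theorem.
12

By Fermat's Little Theorem, a^(p-1) ≡ 1 (mod p) for prime p and gcd(a, p) = 1
Here p = 13, so 6^12 ≡ 1 (mod 13)
We can reduce the exponent: 18 mod 12 = 6
So 6^18 ≡ 6^6 (mod 13)
Computing: 6^6 mod 13 = 12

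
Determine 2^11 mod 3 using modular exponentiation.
Using Fermat: 2^{2} ≡ 1 (mod 3). 11 ≡ 1 (mod 2). So 2^{11} ≡ 2^{1} ≡ 2 (mod 3)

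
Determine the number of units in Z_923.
840

Prime factorization: 923 = 13 × 71
Using the formula φ(n) = n × Π(1 - 1/p) for each prime factor p:
φ(923) = 923 × (1 - 1/13) × (1 - 1/71)
φ(923) = 840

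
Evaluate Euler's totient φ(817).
756

Prime factorization: 817 = 19 × 43
Using the formula φ(n) = n × Π(1 - 1/p) for each prime factor p:
φ(817) = 817 × (1 - 1/19) × (1 - 1/43)
φ(817) = 756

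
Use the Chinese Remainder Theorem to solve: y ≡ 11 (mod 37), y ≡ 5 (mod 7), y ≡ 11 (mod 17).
3785

Using the Chinese Remainder Theorem:
M = product of moduli = 4403
For equation 1: M_1 = 119, 119 ≡ 8 (mod 37), inverse of 119 mod 37 is 14 (check: 8 × 14 = 112 ≡ 1 (mod 37))
For equation 2: M_2 = 629, 629 ≡ 6 (mod 7), inverse of 629 mod 7 is 6 (check: 6 × 6 = 36 ≡ 1 (mod 7))
For equation 3: M_3 = 259, 259 ≡ 4 (mod 17), inverse of 259 mod 17 is 13 (check: 4 × 13 = 52 ≡ 1 (mod 17))
Combine: y ≡ Σ r_i×M_i×(M_i⁻¹ mod m_i) = 11×119×14 + 5×629×6 + 11×259×13 = 18326 + 18870 + 37037 = 74233
74233 mod 4403 = 3785
y ≡ 3785 (mod 4403)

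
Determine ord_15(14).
Powers of 14 mod 15: 14^1≡14, 14^2≡1. Order = 2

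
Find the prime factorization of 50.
2 × 5^2

Divide by primes starting from smallest:
50 ÷ 2 = 25
25 ÷ 5 = 5
5 ÷ 5 = 1

50 = 2 × 5^2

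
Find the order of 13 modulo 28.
Powers of 13 mod 28: 13^1≡13, 13^2≡1. Order = 2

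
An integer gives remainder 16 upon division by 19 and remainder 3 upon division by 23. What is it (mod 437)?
M = 19 × 23 = 437. M₁ = 23, y₁ ≡ 5 (mod 19). M₂ = 19, y₂ ≡ 17 (mod 23). t = 16×23×5 + 3×19×17 ≡ 187 (mod 437). The smallest positive such number is 187.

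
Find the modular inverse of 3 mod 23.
3^(-1) ≡ 8 (mod 23). Verification: 3 × 8 = 24 ≡ 1 (mod 23)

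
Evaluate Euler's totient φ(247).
216

Prime factorization: 247 = 13 × 19
Using the formula φ(n) = n × Π(1 - 1/p) for each prime factor p:
φ(247) = 247 × (1 - 1/13) × (1 - 1/19)
φ(247) = 216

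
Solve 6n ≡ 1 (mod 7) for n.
6

Using Extended Euclidean Algorithm:
gcd(6, 7) = 1
Bezout coefficients: 6 × -1 + 7 × 1 = 1
So 6 × -1 ≡ 1 (mod 7)
The inverse is -1 mod 7 = 6
Verification: 6 × 6 = 36 = 5 × 7 + 1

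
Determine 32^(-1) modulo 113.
32^(-1) ≡ 53 (mod 113). Verification: 32 × 53 = 1696 ≡ 1 (mod 113)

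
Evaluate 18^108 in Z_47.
Using Fermat: 18^{46} ≡ 1 (mod 47). 108 ≡ 16 (mod 46). So 18^{108} ≡ 18^{16} ≡ 8 (mod 47)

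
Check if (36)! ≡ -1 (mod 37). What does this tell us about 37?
(36)! mod 37 = 36. Since this equals -1 (mod 37), Wilson confirms 37 is prime.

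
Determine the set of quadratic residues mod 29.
QRs mod 29: {1, 4, 5, 6, 7, 9, 13, 16, 20, 22, 23, 24, 25, 28}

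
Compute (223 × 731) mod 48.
5

(223 × 731) = 163013
163013 mod 48 = 5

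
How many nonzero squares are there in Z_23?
For prime 23, there are (p-1)/2 = (23-1)/2 = 11 quadratic residues (excluding 0).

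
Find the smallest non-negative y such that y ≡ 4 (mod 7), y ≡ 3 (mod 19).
60

Using the Chinese Remainder Theorem:
M = product of moduli = 133
For equation 1: M_1 = 19, 19 ≡ 5 (mod 7), inverse of 19 mod 7 is 3 (check: 5 × 3 = 15 ≡ 1 (mod 7))
For equation 2: M_2 = 7, 7 ≡ 7 (mod 19), inverse of 7 mod 19 is 11 (check: 7 × 11 = 77 ≡ 1 (mod 19))
Combine: y ≡ Σ r_i×M_i×(M_i⁻¹ mod m_i) = 4×19×3 + 3×7×11 = 228 + 231 = 459
459 mod 133 = 60
y ≡ 60 (mod 133)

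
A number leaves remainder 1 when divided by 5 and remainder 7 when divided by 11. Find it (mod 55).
M = 5 × 11 = 55. M₁ = 11, y₁ ≡ 1 (mod 5). M₂ = 5, y₂ ≡ 9 (mod 11). t = 1×11×1 + 7×5×9 ≡ 51 (mod 55)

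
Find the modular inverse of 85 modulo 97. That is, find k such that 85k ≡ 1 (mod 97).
8

Using Extended Euclidean Algorithm:
gcd(85, 97) = 1
Bezout coefficients: 85 × 8 + 97 × -7 = 1
So 85 × 8 ≡ 1 (mod 97)
The inverse is 8 mod 97 = 8
Verification: 85 × 8 = 680 = 7 × 97 + 1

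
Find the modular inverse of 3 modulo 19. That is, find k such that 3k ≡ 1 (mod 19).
13

Using Extended Euclidean Algorithm:
gcd(3, 19) = 1
Bezout coefficients: 3 × -6 + 19 × 1 = 1
So 3 × -6 ≡ 1 (mod 19)
The inverse is -6 mod 19 = 13
Verification: 3 × 13 = 39 = 2 × 19 + 1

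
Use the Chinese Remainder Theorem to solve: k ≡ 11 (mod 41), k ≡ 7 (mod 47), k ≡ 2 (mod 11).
10958

Using the Chinese Remainder Theorem:
M = product of moduli = 21197
For equation 1: M_1 = 517, 517 ≡ 25 (mod 41), inverse of 517 mod 41 is 23 (check: 25 × 23 = 575 ≡ 1 (mod 41))
For equation 2: M_2 = 451, 451 ≡ 28 (mod 47), inverse of 451 mod 47 is 42 (check: 28 × 42 = 1176 ≡ 1 (mod 47))
For equation 3: M_3 = 1927, 1927 ≡ 2 (mod 11), inverse of 1927 mod 11 is 6 (check: 2 × 6 = 12 ≡ 1 (mod 11))
Combine: k ≡ Σ r_i×M_i×(M_i⁻¹ mod m_i) = 11×517×23 + 7×451×42 + 2×1927×6 = 130801 + 132594 + 23124 = 286519
286519 mod 21197 = 10958
k ≡ 10958 (mod 21197)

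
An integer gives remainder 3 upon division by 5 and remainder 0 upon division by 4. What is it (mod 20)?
M = 5 × 4 = 20. M₁ = 4, y₁ ≡ 4 (mod 5). M₂ = 5, y₂ ≡ 1 (mod 4). x = 3×4×4 + 0×5×1 ≡ 8 (mod 20). The smallest positive such number is 8.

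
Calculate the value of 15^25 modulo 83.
Using repeated squaring. 25 = 16 + 8 + 1 (binary 11001). Repeated squaring mod 83: 15^1 ≡ 15; 15^2 ≡ 15² = 225 ≡ 59; 15^4 ≡ 59² = 3481 ≡ 78; 15^8 ≡ 78² = 6084 ≡ 25; 15^16 ≡ 25² = 625 ≡ 44. Multiply: 15^25 = 15^16 × 15^8 × 15^1 ≡ 44 × 25 × 15 (mod 83): 44 × 25 = 1100 ≡ 21; 21 × 15 = 315 ≡ 66. So 15^25 ≡ 66 (mod 83).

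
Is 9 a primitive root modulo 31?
p - 1 = 30 has prime divisors 2, 3, 5. Check 9^(30/q) mod 31 for each: 9^(30/2) = 9^15 ≡ 1, 9^(30/3) = 9^10 ≡ 5, 9^(30/5) = 9^6 ≡ 8 (mod 31). Since 9^15 ≡ 1 (mod 31), the order of 9 divides 15 (in fact the order is 15) ≠ 30, so it is not a primitive root.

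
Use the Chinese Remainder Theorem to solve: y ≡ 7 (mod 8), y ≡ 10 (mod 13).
M = 8 × 13 = 104. M₁ = 13, y₁ ≡ 5 (mod 8). M₂ = 8, y₂ ≡ 5 (mod 13). y = 7×13×5 + 10×8×5 ≡ 23 (mod 104)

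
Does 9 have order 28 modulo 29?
p - 1 = 28 has prime divisors 2, 7. Check 9^(28/q) mod 29 for each: 9^(28/2) = 9^14 ≡ 1, 9^(28/7) = 9^4 ≡ 7 (mod 29). Since 9^14 ≡ 1 (mod 29), the order of 9 divides 14 (in fact the order is 14) ≠ 28, so it is not a primitive root.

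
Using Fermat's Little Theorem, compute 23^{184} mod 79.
23

By Fermat's Little Theorem, a^(p-1) ≡ 1 (mod p) for prime p and gcd(a, p) = 1
Here p = 79, so 23^78 ≡ 1 (mod 79)
We can reduce the exponent: 184 mod 78 = 28
So 23^184 ≡ 23^28 (mod 79)
Computing: 23^28 mod 79 = 23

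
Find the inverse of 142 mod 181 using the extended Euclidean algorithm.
Extended GCD: 142(-65) + 181(51) = 1. So 142^(-1) ≡ 116 ≡ 116 (mod 181). Verify: 142 × 116 = 16472 ≡ 1 (mod 181)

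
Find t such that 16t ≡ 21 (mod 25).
6

Since gcd(16, 25) = 1 divides 21, a solution exists.
Multiply both sides by the inverse of 16 mod 25:
  16^(-1) mod 25 = 11
  x ≡ 11 × 21 ≡ 231 ≡ 6 (mod 25)
Verification: 16 × 6 = 96 = 3 × 25 + 21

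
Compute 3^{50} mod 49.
44

Using successive squaring:
Binary expansion of 50: 110010
Powers of 3 mod 49 (each is the square of the previous):
  3^1 ≡ 3 (mod 49)
  3^2 ≡ 3² = 9 ≡ 9 (mod 49)
  3^4 ≡ 9² = 81 ≡ 32 (mod 49)
  3^8 ≡ 32² = 1024 ≡ 44 (mod 49)
  3^16 ≡ 44² = 1936 ≡ 25 (mod 49)
  3^32 ≡ 25² = 625 ≡ 37 (mod 49)
50 = 32 + 16 + 2, so 3^50 = 3^32 × 3^16 × 3^2 ≡ 37 × 25 × 9 (mod 49)
Multiplying step by step:
  37 × 25 = 925 ≡ 43 (mod 49)
  43 × 9 = 387 ≡ 44 (mod 49)
Result: 3^50 ≡ 44 (mod 49)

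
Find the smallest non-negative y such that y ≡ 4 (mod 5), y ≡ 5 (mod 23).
74

Using the Chinese Remainder Theorem:
M = product of moduli = 115
For equation 1: M_1 = 23, 23 ≡ 3 (mod 5), inverse of 23 mod 5 is 2 (check: 3 × 2 = 6 ≡ 1 (mod 5))
For equation 2: M_2 = 5, 5 ≡ 5 (mod 23), inverse of 5 mod 23 is 14 (check: 5 × 14 = 70 ≡ 1 (mod 23))
Combine: y ≡ Σ r_i×M_i×(M_i⁻¹ mod m_i) = 4×23×2 + 5×5×14 = 184 + 350 = 534
534 mod 115 = 74
y ≡ 74 (mod 115)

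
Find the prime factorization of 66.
2 × 3 × 11

Divide by primes starting from smallest:
66 ÷ 2 = 33
33 ÷ 3 = 11
11 ÷ 11 = 1

66 = 2 × 3 × 11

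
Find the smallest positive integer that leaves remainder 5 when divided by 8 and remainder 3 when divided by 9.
M = 8 × 9 = 72. M₁ = 9, y₁ ≡ 1 (mod 8). M₂ = 8, y₂ ≡ 8 (mod 9). t = 5×9×1 + 3×8×8 ≡ 21 (mod 72). The smallest positive such number is 21.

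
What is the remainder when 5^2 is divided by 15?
2 = 2 (binary 10). Repeated squaring mod 15: 5^1 ≡ 5; 5^2 ≡ 5² = 25 ≡ 10. So 5^2 ≡ 10 (mod 15).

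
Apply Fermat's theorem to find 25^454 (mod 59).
By Fermat: 25^{58} ≡ 1 (mod 59). 454 = 7×58 + 48. So 25^{454} ≡ 25^{48} ≡ 48 (mod 59)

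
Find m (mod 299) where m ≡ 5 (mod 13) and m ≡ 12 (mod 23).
M = 13 × 23 = 299. M₁ = 23, y₁ ≡ 4 (mod 13). M₂ = 13, y₂ ≡ 16 (mod 23). m = 5×23×4 + 12×13×16 ≡ 265 (mod 299)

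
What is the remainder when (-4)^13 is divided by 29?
Using repeated squaring. (-4) ≡ 25 (mod 29). 13 = 8 + 4 + 1 (binary 1101). Repeated squaring mod 29: 25^1 ≡ 25; 25^2 ≡ 25² = 625 ≡ 16; 25^4 ≡ 16² = 256 ≡ 24; 25^8 ≡ 24² = 576 ≡ 25. Multiply: (-4)^13 ≡ 25^8 × 25^4 × 25^1 ≡ 25 × 24 × 25 (mod 29): 25 × 24 = 600 ≡ 20; 20 × 25 = 500 ≡ 7. So (-4)^13 ≡ 7 (mod 29).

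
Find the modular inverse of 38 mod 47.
38^(-1) ≡ 26 (mod 47). Verification: 38 × 26 = 988 ≡ 1 (mod 47)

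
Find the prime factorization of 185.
5 × 37

Divide by primes starting from smallest:
185 ÷ 5 = 37
37 ÷ 37 = 1

185 = 5 × 37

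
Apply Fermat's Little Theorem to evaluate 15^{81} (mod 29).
8

By Fermat's Little Theorem, a^(p-1) ≡ 1 (mod p) for prime p and gcd(a, p) = 1
Here p = 29, so 15^28 ≡ 1 (mod 29)
We can reduce the exponent: 81 mod 28 = 25
So 15^81 ≡ 15^25 (mod 29)
Computing: 15^25 mod 29 = 8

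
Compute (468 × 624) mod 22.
4

(468 × 624) = 292032
292032 mod 22 = 4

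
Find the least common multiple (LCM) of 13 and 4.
52

First find GCD(13, 4) using the Euclidean algorithm:
13 = 3 × 4 + 1
4 = 4 × 1 + 0
GCD(13, 4) = 1

LCM formula: LCM(a, b) = (a × b) / GCD(a, b)
LCM(13, 4) = (13 × 4) / 1
LCM(13, 4) = 52 / 1
LCM(13, 4) = 52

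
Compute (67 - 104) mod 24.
11

(67 - 104) = -37
-37 mod 24 = 11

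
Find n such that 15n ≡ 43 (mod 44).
41

Since gcd(15, 44) = 1 divides 43, a solution exists.
Multiply both sides by the inverse of 15 mod 44:
  15^(-1) mod 44 = 3
  x ≡ 3 × 43 ≡ 129 ≡ 41 (mod 44)
Verification: 15 × 41 = 615 = 13 × 44 + 43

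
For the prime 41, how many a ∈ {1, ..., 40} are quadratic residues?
For prime 41, there are (p-1)/2 = (41-1)/2 = 20 quadratic residues (excluding 0).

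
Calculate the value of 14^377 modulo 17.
Using Fermat: 14^{16} ≡ 1 (mod 17). 377 ≡ 9 (mod 16). So 14^{377} ≡ 14^{9} ≡ 3 (mod 17)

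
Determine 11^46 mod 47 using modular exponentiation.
Using Fermat: 11^{46} ≡ 1 (mod 47). 46 ≡ 0 (mod 46). So 11^{46} ≡ 11^{0} ≡ 1 (mod 47)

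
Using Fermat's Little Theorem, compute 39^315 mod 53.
By Fermat: 39^{52} ≡ 1 (mod 53). 315 = 6×52 + 3. So 39^{315} ≡ 39^{3} ≡ 12 (mod 53)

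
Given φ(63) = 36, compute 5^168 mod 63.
By Euler: 5^{36} ≡ 1 (mod 63) since gcd(5, 63) = 1. 168 = 4×36 + 24. So 5^{168} ≡ 5^{24} ≡ 1 (mod 63)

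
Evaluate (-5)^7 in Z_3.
(-5) ≡ 1 (mod 3). 7 = 4 + 2 + 1 (binary 111). Repeated squaring mod 3: 1^1 ≡ 1; 1^2 ≡ 1² = 1 ≡ 1; 1^4 ≡ 1² = 1 ≡ 1. Multiply: (-5)^7 ≡ 1^4 × 1^2 × 1^1 ≡ 1 × 1 × 1 (mod 3): 1 × 1 = 1 ≡ 1; 1 × 1 = 1 ≡ 1. So (-5)^7 ≡ 1 (mod 3).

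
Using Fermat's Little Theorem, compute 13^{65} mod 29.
5

By Fermat's Little Theorem, a^(p-1) ≡ 1 (mod p) for prime p and gcd(a, p) = 1
Here p = 29, so 13^28 ≡ 1 (mod 29)
We can reduce the exponent: 65 mod 28 = 9
So 13^65 ≡ 13^9 (mod 29)
Computing: 13^9 mod 29 = 5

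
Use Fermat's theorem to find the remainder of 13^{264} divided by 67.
1

By Fermat's Little Theorem, a^(p-1) ≡ 1 (mod p) for prime p and gcd(a, p) = 1
Here p = 67, so 13^66 ≡ 1 (mod 67)
We can reduce the exponent: 264 mod 66 = 0
So 13^264 ≡ 13^0 (mod 67)
Computing: 13^0 mod 67 = 1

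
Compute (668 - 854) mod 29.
17

(668 - 854) = -186
-186 mod 29 = 17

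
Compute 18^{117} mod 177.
18

Using successive squaring:
Binary expansion of 117: 1110101
Powers of 18 mod 177 (each is the square of the previous):
  18^1 ≡ 18 (mod 177)
  18^2 ≡ 18² = 324 ≡ 147 (mod 177)
  18^4 ≡ 147² = 21609 ≡ 15 (mod 177)
  18^8 ≡ 15² = 225 ≡ 48 (mod 177)
  18^16 ≡ 48² = 2304 ≡ 3 (mod 177)
  18^32 ≡ 3² = 9 ≡ 9 (mod 177)
  18^64 ≡ 9² = 81 ≡ 81 (mod 177)
117 = 64 + 32 + 16 + 4 + 1, so 18^117 = 18^64 × 18^32 × 18^16 × 18^4 × 18^1 ≡ 81 × 9 × 3 × 15 × 18 (mod 177)
Multiplying step by step:
  81 × 9 = 729 ≡ 21 (mod 177)
  21 × 3 = 63 ≡ 63 (mod 177)
  63 × 15 = 945 ≡ 60 (mod 177)
  60 × 18 = 1080 ≡ 18 (mod 177)
Result: 18^117 ≡ 18 (mod 177)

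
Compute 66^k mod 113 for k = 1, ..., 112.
g^1, g^2, ..., g^{112} mod 113: {66, 62, 24, 2, 19, 11, 48, 4, 38, 22, 96, 8, 76, 44, 79, 16, 39, 88, 45, 32, 78, 63, 90, 64, 43, 13, 67, 15, 86, 26, 21, 30, 59, 52, 42, 60, 5, 104, 84, 7, 10, 95, 55, 14, 20, 77, 110, 28, 40, 41, 107, 56, 80, 82, 101, 112, 47, 51, 89, 111, 94, 102, 65, 109, 75, 91, 17, 105, 37, 69, 34, 97, 74, 25, 68, 81, 35, 50, 23, 49, 70, 100, 46, 98, 27, 87, 92, 83, 54, 61, 71, 53, 108, 9, 29, 106, 103, 18, 58, 99, 93, 36, 3, 85, 73, 72, 6, 57, 33, 31, 12, 1}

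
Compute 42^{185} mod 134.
70

Using successive squaring:
Binary expansion of 185: 10111001
Powers of 42 mod 134 (each is the square of the previous):
  42^1 ≡ 42 (mod 134)
  42^2 ≡ 42² = 1764 ≡ 22 (mod 134)
  42^4 ≡ 22² = 484 ≡ 82 (mod 134)
  42^8 ≡ 82² = 6724 ≡ 24 (mod 134)
  42^16 ≡ 24² = 576 ≡ 40 (mod 134)
  42^32 ≡ 40² = 1600 ≡ 126 (mod 134)
  42^64 ≡ 126² = 15876 ≡ 64 (mod 134)
  42^128 ≡ 64² = 4096 ≡ 76 (mod 134)
185 = 128 + 32 + 16 + 8 + 1, so 42^185 = 42^128 × 42^32 × 42^16 × 42^8 × 42^1 ≡ 76 × 126 × 40 × 24 × 42 (mod 134)
Multiplying step by step:
  76 × 126 = 9576 ≡ 62 (mod 134)
  62 × 40 = 2480 ≡ 68 (mod 134)
  68 × 24 = 1632 ≡ 24 (mod 134)
  24 × 42 = 1008 ≡ 70 (mod 134)
Result: 42^185 ≡ 70 (mod 134)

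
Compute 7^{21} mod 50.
7

Using successive squaring:
Binary expansion of 21: 10101
Powers of 7 mod 50 (each is the square of the previous):
  7^1 ≡ 7 (mod 50)
  7^2 ≡ 7² = 49 ≡ 49 (mod 50)
  7^4 ≡ 49² = 2401 ≡ 1 (mod 50)
  7^8 ≡ 1² = 1 ≡ 1 (mod 50)
  7^16 ≡ 1² = 1 ≡ 1 (mod 50)
21 = 16 + 4 + 1, so 7^21 = 7^16 × 7^4 × 7^1 ≡ 1 × 1 × 7 (mod 50)
Multiplying step by step:
  1 × 1 = 1 ≡ 1 (mod 50)
  1 × 7 = 7 ≡ 7 (mod 50)
Result: 7^21 ≡ 7 (mod 50)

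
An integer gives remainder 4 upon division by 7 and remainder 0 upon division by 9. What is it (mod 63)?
M = 7 × 9 = 63. M₁ = 9, y₁ ≡ 4 (mod 7). M₂ = 7, y₂ ≡ 4 (mod 9). r = 4×9×4 + 0×7×4 ≡ 18 (mod 63). The smallest positive such number is 18.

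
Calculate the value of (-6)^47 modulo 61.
Using repeated squaring. (-6) ≡ 55 (mod 61). 47 = 32 + 8 + 4 + 2 + 1 (binary 101111). Repeated squaring mod 61: 55^1 ≡ 55; 55^2 ≡ 55² = 3025 ≡ 36; 55^4 ≡ 36² = 1296 ≡ 15; 55^8 ≡ 15² = 225 ≡ 42; 55^16 ≡ 42² = 1764 ≡ 56; 55^32 ≡ 56² = 3136 ≡ 25. Multiply: (-6)^47 ≡ 55^32 × 55^8 × 55^4 × 55^2 × 55^1 ≡ 25 × 42 × 15 × 36 × 55 (mod 61): 25 × 42 = 1050 ≡ 13; 13 × 15 = 195 ≡ 12; 12 × 36 = 432 ≡ 5; 5 × 55 = 275 ≡ 31. So (-6)^47 ≡ 31 (mod 61).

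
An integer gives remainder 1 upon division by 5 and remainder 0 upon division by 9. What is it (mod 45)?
M = 5 × 9 = 45. M₁ = 9, y₁ ≡ 4 (mod 5). M₂ = 5, y₂ ≡ 2 (mod 9). m = 1×9×4 + 0×5×2 ≡ 36 (mod 45). The smallest positive such number is 36.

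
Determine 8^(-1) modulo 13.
8^(-1) ≡ 5 (mod 13). Verification: 8 × 5 = 40 ≡ 1 (mod 13)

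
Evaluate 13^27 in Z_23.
Using Fermat: 13^{22} ≡ 1 (mod 23). 27 ≡ 5 (mod 22). So 13^{27} ≡ 13^{5} ≡ 4 (mod 23)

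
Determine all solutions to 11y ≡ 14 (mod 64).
42

Since gcd(11, 64) = 1 divides 14, a solution exists.
Multiply both sides by the inverse of 11 mod 64:
  11^(-1) mod 64 = 35
  x ≡ 35 × 14 ≡ 490 ≡ 42 (mod 64)
Verification: 11 × 42 = 462 = 7 × 64 + 14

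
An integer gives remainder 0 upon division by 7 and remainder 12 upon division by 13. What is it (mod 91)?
M = 7 × 13 = 91. M₁ = 13, y₁ ≡ 6 (mod 7). M₂ = 7, y₂ ≡ 2 (mod 13). t = 0×13×6 + 12×7×2 ≡ 77 (mod 91). The smallest positive such number is 77.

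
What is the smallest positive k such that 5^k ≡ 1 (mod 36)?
Powers of 5 mod 36: 5^1≡5, 5^2≡25, 5^3≡17, 5^4≡13, 5^5≡29, 5^6≡1. Order = 6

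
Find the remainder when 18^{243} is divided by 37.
By Fermat: 18^{36} ≡ 1 (mod 37). 243 = 6×36 + 27. So 18^{243} ≡ 18^{27} ≡ 6 (mod 37)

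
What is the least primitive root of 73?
5

A primitive root g modulo p has order p-1 = 72
Prime divisors of 72: [2, 3]
g is a primitive root iff g^(72/q) ≢ 1 (mod 73) for each prime divisor q
Testing small values:
  g = 2: 2^36 ≡ 1, 2^24 ≡ 64 (mod 73) → 2^36 ≡ 1, not primitive root
  g = 3: 3^36 ≡ 1, 3^24 ≡ 1 (mod 73) → 3^36 ≡ 1, not primitive root
  g = 4: 4^36 ≡ 1, 4^24 ≡ 8 (mod 73) → 4^36 ≡ 1, not primitive root
  g = 5: 5^36 ≡ 72, 5^24 ≡ 8 (mod 73) → none is 1, primitive root!
The smallest primitive root is 5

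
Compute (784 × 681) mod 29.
14

(784 × 681) = 533904
533904 mod 29 = 14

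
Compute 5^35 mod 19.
Using Fermat: 5^{18} ≡ 1 (mod 19). 35 ≡ 17 (mod 18). So 5^{35} ≡ 5^{17} ≡ 4 (mod 19)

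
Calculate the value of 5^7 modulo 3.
5 ≡ 2 (mod 3). 7 = 4 + 2 + 1 (binary 111). Repeated squaring mod 3: 2^1 ≡ 2; 2^2 ≡ 2² = 4 ≡ 1; 2^4 ≡ 1² = 1 ≡ 1. Multiply: 5^7 ≡ 2^4 × 2^2 × 2^1 ≡ 1 × 1 × 2 (mod 3): 1 × 1 = 1 ≡ 1; 1 × 2 = 2 ≡ 2. So 5^7 ≡ 2 (mod 3).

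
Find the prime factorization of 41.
41

Divide by primes starting from smallest:
41 ÷ 41 = 1

41 = 41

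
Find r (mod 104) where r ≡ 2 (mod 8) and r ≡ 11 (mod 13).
M = 8 × 13 = 104. M₁ = 13, y₁ ≡ 5 (mod 8). M₂ = 8, y₂ ≡ 5 (mod 13). r = 2×13×5 + 11×8×5 ≡ 50 (mod 104)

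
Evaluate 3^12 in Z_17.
Using repeated squaring. 12 = 8 + 4 (binary 1100). Repeated squaring mod 17: 3^1 ≡ 3; 3^2 ≡ 3² = 9 ≡ 9; 3^4 ≡ 9² = 81 ≡ 13; 3^8 ≡ 13² = 169 ≡ 16. Multiply: 3^12 = 3^8 × 3^4 ≡ 16 × 13 (mod 17): 16 × 13 = 208 ≡ 4. So 3^12 ≡ 4 (mod 17).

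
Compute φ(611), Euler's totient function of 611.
552

Prime factorization: 611 = 13 × 47
Using the formula φ(n) = n × Π(1 - 1/p) for each prime factor p:
φ(611) = 611 × (1 - 1/13) × (1 - 1/47)
φ(611) = 552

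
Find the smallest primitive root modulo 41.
6

A primitive root g modulo p has order p-1 = 40
Prime divisors of 40: [2, 5]
g is a primitive root iff g^(40/q) ≢ 1 (mod 41) for each prime divisor q
Testing small values:
  g = 2: 2^20 ≡ 1, 2^8 ≡ 10 (mod 41) → 2^20 ≡ 1, not primitive root
  g = 3: 3^20 ≡ 40, 3^8 ≡ 1 (mod 41) → 3^8 ≡ 1, not primitive root
  g = 4: 4^20 ≡ 1, 4^8 ≡ 18 (mod 41) → 4^20 ≡ 1, not primitive root
  g = 5: 5^20 ≡ 1, 5^8 ≡ 18 (mod 41) → 5^20 ≡ 1, not primitive root
  g = 6: 6^20 ≡ 40, 6^8 ≡ 10 (mod 41) → none is 1, primitive root!
The smallest primitive root is 6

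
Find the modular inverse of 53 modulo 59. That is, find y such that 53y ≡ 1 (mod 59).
49

Using Extended Euclidean Algorithm:
gcd(53, 59) = 1
Bezout coefficients: 53 × -10 + 59 × 9 = 1
So 53 × -10 ≡ 1 (mod 59)
The inverse is -10 mod 59 = 49
Verification: 53 × 49 = 2597 = 44 × 59 + 1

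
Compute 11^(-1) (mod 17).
11^(-1) ≡ 14 (mod 17). Verification: 11 × 14 = 154 ≡ 1 (mod 17)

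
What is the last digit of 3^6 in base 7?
6 = 4 + 2 (binary 110). Repeated squaring mod 7: 3^1 ≡ 3; 3^2 ≡ 3² = 9 ≡ 2; 3^4 ≡ 2² = 4 ≡ 4. Multiply: 3^6 = 3^4 × 3^2 ≡ 4 × 2 (mod 7): 4 × 2 = 8 ≡ 1. So 3^6 ≡ 1 (mod 7).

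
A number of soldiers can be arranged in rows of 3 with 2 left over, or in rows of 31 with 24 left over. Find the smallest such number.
M = 3 × 31 = 93. M₁ = 31, y₁ ≡ 1 (mod 3). M₂ = 3, y₂ ≡ 21 (mod 31). y = 2×31×1 + 24×3×21 ≡ 86 (mod 93). The smallest positive such number is 86.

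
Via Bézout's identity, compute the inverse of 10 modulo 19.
Extended GCD: 10(2) + 19(-1) = 1. So 10^(-1) ≡ 2 ≡ 2 (mod 19). Verify: 10 × 2 = 20 ≡ 1 (mod 19)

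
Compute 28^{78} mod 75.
64

Using successive squaring:
Binary expansion of 78: 1001110
Powers of 28 mod 75 (each is the square of the previous):
  28^1 ≡ 28 (mod 75)
  28^2 ≡ 28² = 784 ≡ 34 (mod 75)
  28^4 ≡ 34² = 1156 ≡ 31 (mod 75)
  28^8 ≡ 31² = 961 ≡ 61 (mod 75)
  28^16 ≡ 61² = 3721 ≡ 46 (mod 75)
  28^32 ≡ 46² = 2116 ≡ 16 (mod 75)
  28^64 ≡ 16² = 256 ≡ 31 (mod 75)
78 = 64 + 8 + 4 + 2, so 28^78 = 28^64 × 28^8 × 28^4 × 28^2 ≡ 31 × 61 × 31 × 34 (mod 75)
Multiplying step by step:
  31 × 61 = 1891 ≡ 16 (mod 75)
  16 × 31 = 496 ≡ 46 (mod 75)
  46 × 34 = 1564 ≡ 64 (mod 75)
Result: 28^78 ≡ 64 (mod 75)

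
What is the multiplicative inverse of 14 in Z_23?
5

Using Extended Euclidean Algorithm:
gcd(14, 23) = 1
Bezout coefficients: 14 × 5 + 23 × -3 = 1
So 14 × 5 ≡ 1 (mod 23)
The inverse is 5 mod 23 = 5
Verification: 14 × 5 = 70 = 3 × 23 + 1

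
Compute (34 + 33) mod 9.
4

(34 + 33) = 67
67 mod 9 = 4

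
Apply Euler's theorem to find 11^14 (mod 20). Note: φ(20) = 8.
By Euler: 11^{8} ≡ 1 (mod 20) since gcd(11, 20) = 1. 14 = 1×8 + 6. So 11^{14} ≡ 11^{6} ≡ 1 (mod 20)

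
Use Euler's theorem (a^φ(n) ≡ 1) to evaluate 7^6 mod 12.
By Euler: 7^{4} ≡ 1 (mod 12) since gcd(7, 12) = 1. 6 = 1×4 + 2. So 7^{6} ≡ 7^{2} ≡ 1 (mod 12)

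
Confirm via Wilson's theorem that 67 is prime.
(66)! mod 67 = 66. Since this equals -1 (mod 67), Wilson confirms 67 is prime.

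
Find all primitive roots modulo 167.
Primitive roots mod 167: {5, 10, 13, 15, 17, 20, 23, 26, 30, 34, 35, 37, 39, 40, 41, 43, 45, 46, 51, 52, 53, 55, 59, 60, 67, 68, 69, 70, 71, 73, 74, 78, 79, 80, 82, 83, 86, 90, 91, 92, 95, 101, 102, 103, 104, 105, 106, 109, 110, 111, 113, 117, 118, 119, 120, 123, 125, 129, 131, 134, 135, 136, 138, 139, 140, 142, 143, 145, 146, 148, 149, 151, 153, 155, 156, 158, 159, 160, 161, 163, 164, 165}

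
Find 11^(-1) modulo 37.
27

Using Extended Euclidean Algorithm:
gcd(11, 37) = 1
Bezout coefficients: 11 × -10 + 37 × 3 = 1
So 11 × -10 ≡ 1 (mod 37)
The inverse is -10 mod 37 = 27
Verification: 11 × 27 = 297 = 8 × 37 + 1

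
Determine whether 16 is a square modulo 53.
By Euler's criterion: 16^{26} ≡ 1 (mod 53). Since this equals 1, 16 is a QR.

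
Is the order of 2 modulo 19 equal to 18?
Yes, ord_19(2) = 18.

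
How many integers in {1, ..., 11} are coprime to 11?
10

Prime factorization: 11 = 11
Using the formula φ(n) = n × Π(1 - 1/p) for each prime factor p:
φ(11) = 11 × (1 - 1/11)
φ(11) = 10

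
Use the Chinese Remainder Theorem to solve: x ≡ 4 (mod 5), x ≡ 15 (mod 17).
M = 5 × 17 = 85. M₁ = 17, y₁ ≡ 3 (mod 5). M₂ = 5, y₂ ≡ 7 (mod 17). x = 4×17×3 + 15×5×7 ≡ 49 (mod 85)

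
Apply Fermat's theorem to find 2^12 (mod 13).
By Fermat's Little Theorem, 2^{12} ≡ 1 (mod 13) since 13 is prime and gcd(2, 13) = 1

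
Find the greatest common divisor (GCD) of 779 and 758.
1

Using the Euclidean algorithm:
779 = 1 × 758 + 21
758 = 36 × 21 + 2
21 = 10 × 2 + 1
2 = 2 × 1 + 0

GCD(779, 758) = 1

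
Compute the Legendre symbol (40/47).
(40/47) = 40^{23} mod 47 = -1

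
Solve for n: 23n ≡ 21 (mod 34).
29

Since gcd(23, 34) = 1 divides 21, a solution exists.
Multiply both sides by the inverse of 23 mod 34:
  23^(-1) mod 34 = 3
  x ≡ 3 × 21 ≡ 63 ≡ 29 (mod 34)
Verification: 23 × 29 = 667 = 19 × 34 + 21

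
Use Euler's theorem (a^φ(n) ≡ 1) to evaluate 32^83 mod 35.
By Euler: 32^{24} ≡ 1 (mod 35) since gcd(32, 35) = 1. 83 = 3×24 + 11. So 32^{83} ≡ 32^{11} ≡ 23 (mod 35)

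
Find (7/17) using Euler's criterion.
(7/17) = 7^{8} mod 17 = -1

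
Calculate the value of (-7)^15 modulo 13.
Using Fermat: (-7)^{12} ≡ 1 (mod 13). 15 ≡ 3 (mod 12). So (-7)^{15} ≡ (-7)^{3} ≡ 8 (mod 13)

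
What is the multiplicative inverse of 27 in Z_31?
27^(-1) ≡ 23 (mod 31). Verification: 27 × 23 = 621 ≡ 1 (mod 31)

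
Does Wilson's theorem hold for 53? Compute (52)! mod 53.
(52)! mod 53 = 52. Since this equals -1 (mod 53), Wilson confirms 53 is prime.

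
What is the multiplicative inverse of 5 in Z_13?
8

Using Extended Euclidean Algorithm:
gcd(5, 13) = 1
Bezout coefficients: 5 × -5 + 13 × 2 = 1
So 5 × -5 ≡ 1 (mod 13)
The inverse is -5 mod 13 = 8
Verification: 5 × 8 = 40 = 3 × 13 + 1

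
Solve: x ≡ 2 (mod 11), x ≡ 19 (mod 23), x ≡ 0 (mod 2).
M = 11 × 23 × 2 = 506. M₁ = 46, y₁ ≡ 6 (mod 11). M₂ = 22, y₂ ≡ 22 (mod 23). M₃ = 253, y₃ ≡ 1 (mod 2). x = 2×46×6 + 19×22×22 + 0×253×1 ≡ 134 (mod 506)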